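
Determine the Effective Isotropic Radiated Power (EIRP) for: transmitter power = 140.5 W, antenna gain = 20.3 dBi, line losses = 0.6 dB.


Pt = 140.5 W = 21.4768 dBW
EIRP = Pt_dBW + Gt - losses = 21.4768 + 20.3 - 0.6 = 41.1768 dBW

41.1768 dBW


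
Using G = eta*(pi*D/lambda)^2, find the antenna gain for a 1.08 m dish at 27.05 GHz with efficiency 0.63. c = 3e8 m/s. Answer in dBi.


lambda = c/f = 3e8 / 2.705e+10 = 0.01109057 m
G = eta*(pi*D/lambda)^2 = 0.63*(pi*1.08/0.01109057)^2
G = 58963.0357 (linear)
G = 10*log10(58963.0357) = 47.7058 dBi

47.7058 dBi


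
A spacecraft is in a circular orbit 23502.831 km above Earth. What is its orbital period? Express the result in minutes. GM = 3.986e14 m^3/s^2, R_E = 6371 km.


r = 29873.8310 km = 2.9873831e+07 m
T = 2*pi*sqrt(r^3/mu) = 2*pi*sqrt(2.6660774e+22 / 3.986e14)
T = 51386.3299 s = 856.4388 min

856.4388 minutes


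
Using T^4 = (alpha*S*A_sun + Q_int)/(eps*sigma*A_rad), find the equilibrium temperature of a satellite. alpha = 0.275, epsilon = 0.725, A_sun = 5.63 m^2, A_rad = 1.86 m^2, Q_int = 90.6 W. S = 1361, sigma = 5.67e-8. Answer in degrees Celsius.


Numerator = alpha*S*A_sun + Q_int = 0.275*1361*5.63 + 90.6 = 2197.7683 W
Denominator = eps*sigma*A_rad = 0.725*5.67e-8*1.86 = 7.645995e-08 W/K^4
T^4 = 2.8744045e+10 K^4
T = 411.7532 K = 138.6032 C

138.6032 degrees Celsius


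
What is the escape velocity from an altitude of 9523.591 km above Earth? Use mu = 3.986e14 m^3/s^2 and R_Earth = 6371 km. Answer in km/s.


r = 6371.0 + 9523.591 = 15894.5910 km = 1.5894591e+07 m
v_esc = sqrt(2*mu/r) = sqrt(2*3.986e14 / 1.5894591e+07)
v_esc = 7082.0496 m/s = 7.0820 km/s

7.0820 km/s


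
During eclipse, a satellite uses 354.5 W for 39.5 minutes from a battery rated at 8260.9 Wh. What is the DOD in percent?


E_used = P * t / 60 = 354.5 * 39.5 / 60 = 233.3792 Wh
DOD = E_used / E_total * 100 = 233.3792 / 8260.9 * 100
DOD = 2.8251 %

2.8251 %


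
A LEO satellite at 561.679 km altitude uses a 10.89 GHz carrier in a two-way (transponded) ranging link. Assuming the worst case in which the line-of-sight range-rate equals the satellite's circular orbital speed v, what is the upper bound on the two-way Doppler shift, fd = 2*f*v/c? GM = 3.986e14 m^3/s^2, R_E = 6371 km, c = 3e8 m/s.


r = 6.932679e+06 m
v = sqrt(mu/r) = 7582.5992 m/s (worst-case radial velocity)
f = 10.89 GHz = 1.089e+10 Hz
fd = 2*f*v/c = 2*1.089e+10*7582.5992/3.0e+08
fd = 550496.7027 Hz

550496.7027 Hz


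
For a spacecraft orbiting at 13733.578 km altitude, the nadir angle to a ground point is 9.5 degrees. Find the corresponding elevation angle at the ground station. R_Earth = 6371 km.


r = R_E + alt = 20104.5780 km
Law of sines in the satellite / Earth-center / ground-point triangle:
  sin(nadir)/R_E = sin(90 + el)/r  =>  cos(el) = (r/R_E)*sin(nadir)
cos(el) = (20104.5780 / 6371.0000) * sin(9.5 deg) = 0.5208307
el = arccos(0.5208307) = 58.6120 deg
(Earth-central angle = 90 - nadir - el = 21.8880 deg)

58.6120 degrees


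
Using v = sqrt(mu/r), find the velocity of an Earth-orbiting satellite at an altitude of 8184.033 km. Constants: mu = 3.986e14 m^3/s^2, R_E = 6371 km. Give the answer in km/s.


r = R_E + alt = 6371.0 + 8184.033 = 14555.0330 km = 1.4555033e+07 m
v = sqrt(mu/r) = sqrt(3.986e14 / 1.4555033e+07) = 5233.1363 m/s = 5.2331 km/s

5.2331 km/s


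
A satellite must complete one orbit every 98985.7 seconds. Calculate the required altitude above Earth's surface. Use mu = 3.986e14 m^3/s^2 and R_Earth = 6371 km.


T = 98985.7 s
r = (mu*T^2/(4*pi^2))^(1/3) = (3.986e14 * 98985.7^2 / (4*pi^2))^(1/3)
r = 4.6249548e+07 m = 46249.5479 km
alt = r - R_E = 46249.5479 - 6371 = 39878.5479 km

39878.5479 km


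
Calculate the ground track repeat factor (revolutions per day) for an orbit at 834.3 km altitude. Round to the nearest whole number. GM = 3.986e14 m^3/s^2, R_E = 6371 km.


r = 7.2053e+06 m
T = 2*pi*sqrt(r^3/mu) = 6086.8041 s = 101.4467 min
revs/day = 1440 / 101.4467 = 14.1946
Rounded: 14 revolutions per day

14 revolutions per day


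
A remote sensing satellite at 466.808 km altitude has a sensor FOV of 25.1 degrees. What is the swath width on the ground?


FOV = 25.1 deg = 0.4380776 rad
swath = 2 * alt * tan(FOV/2) = 2 * 466.808 * tan(0.2190388)
swath = 2 * 466.808 * 0.2226104
swath = 207.8326 km

207.8326 km


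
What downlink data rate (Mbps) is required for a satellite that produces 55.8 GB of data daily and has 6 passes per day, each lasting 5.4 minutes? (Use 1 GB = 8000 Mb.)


total contact time = 6 * 5.4 * 60 = 1944.0000 s
data = 55.8 GB = 446400.0000 Mb
rate = 446400.0000 / 1944.0000 = 229.6296 Mbps

229.6296 Mbps


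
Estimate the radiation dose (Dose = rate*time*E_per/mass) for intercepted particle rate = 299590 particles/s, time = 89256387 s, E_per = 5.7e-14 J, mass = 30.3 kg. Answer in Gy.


Total energy deposited = rate * time * E_per
  = 299590 * 89256387 * 5.7e-14 = 1.5242 J
Dose = E_total / mass = 1.5242 / 30.3
Dose = 0.05030357 Gy

0.0503 Gy


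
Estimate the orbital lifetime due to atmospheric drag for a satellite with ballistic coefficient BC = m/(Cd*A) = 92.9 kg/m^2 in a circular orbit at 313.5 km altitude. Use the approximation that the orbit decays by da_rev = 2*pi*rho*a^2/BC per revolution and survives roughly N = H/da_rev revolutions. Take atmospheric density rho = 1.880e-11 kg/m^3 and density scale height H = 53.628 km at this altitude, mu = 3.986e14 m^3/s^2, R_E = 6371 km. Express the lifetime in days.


a = R_E + alt = 6684.5000 km = 6.6845e+06 m
da_rev = 2*pi*rho*a^2/BC = 2*pi*1.880e-11*(6.6845e+06)^2/92.9 = 56.814588 m per revolution
N = H/da_rev = 53628.0000 m / 56.814588 m = 943.9125 revolutions
P = 2*pi*sqrt(a^3/mu) = 5438.9443 s
lifetime = N*P = 943.9125 * 5438.9443 = 5.1338876e+06 s = 59.4200 days

59.4200 days


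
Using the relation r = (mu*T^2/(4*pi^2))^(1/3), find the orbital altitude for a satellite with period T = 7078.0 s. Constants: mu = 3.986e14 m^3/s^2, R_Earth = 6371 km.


T = 7078.0 s
r = (mu*T^2/(4*pi^2))^(1/3) = (3.986e14 * 7078.0^2 / (4*pi^2))^(1/3)
r = 7.9676985e+06 m = 7967.6985 km
alt = r - R_E = 7967.6985 - 6371 = 1596.6985 km

1596.6985 km


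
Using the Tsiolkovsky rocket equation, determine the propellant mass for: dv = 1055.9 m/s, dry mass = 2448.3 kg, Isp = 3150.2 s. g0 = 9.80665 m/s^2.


ve = Isp * g0 = 3150.2 * 9.80665 = 30892.908830 m/s
mass ratio = exp(dv/ve) = exp(1055.9/30892.908830) = 1.03477019
m_prop = m_dry * (mr - 1) = 2448.3 * (1.03477019 - 1)
m_prop = 85.1279 kg

85.1279 kg


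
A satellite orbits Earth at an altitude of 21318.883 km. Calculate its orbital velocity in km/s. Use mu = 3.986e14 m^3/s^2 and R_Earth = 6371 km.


r = R_E + alt = 6371.0 + 21318.883 = 27689.8830 km = 2.7689883e+07 m
v = sqrt(mu/r) = sqrt(3.986e14 / 2.7689883e+07) = 3794.0940 m/s = 3.7941 km/s

3.7941 km/s


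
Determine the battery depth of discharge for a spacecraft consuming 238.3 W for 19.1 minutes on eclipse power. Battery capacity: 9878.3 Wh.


E_used = P * t / 60 = 238.3 * 19.1 / 60 = 75.8588 Wh
DOD = E_used / E_total * 100 = 75.8588 / 9878.3 * 100
DOD = 0.7679341 %

0.7679 %


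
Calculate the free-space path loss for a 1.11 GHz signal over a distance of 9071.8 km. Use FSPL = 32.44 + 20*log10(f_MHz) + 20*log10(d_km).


f = 1.11 GHz = 1110.0000 MHz
d = 9071.8 km
FSPL = 32.44 + 20*log10(1110.0000) + 20*log10(9071.8)
FSPL = 32.44 + 60.9065 + 79.1539
FSPL = 172.5003 dB

172.5003 dB


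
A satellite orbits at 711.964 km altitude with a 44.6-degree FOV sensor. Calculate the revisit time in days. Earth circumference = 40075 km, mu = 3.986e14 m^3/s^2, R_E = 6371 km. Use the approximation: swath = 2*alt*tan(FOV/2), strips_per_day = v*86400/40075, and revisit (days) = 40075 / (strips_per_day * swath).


swath = 2*711.964*tan(0.3892084) = 583.9954 km
v = sqrt(mu/r) = 7501.7248 m/s = 7.5017 km/s
strips/day = v*86400/40075 = 7.5017*86400/40075 = 16.1734
coverage/day = strips * swath = 16.1734 * 583.9954 = 9445.1920 km
revisit = 40075 / 9445.1920 = 4.2429 days

4.2429 days


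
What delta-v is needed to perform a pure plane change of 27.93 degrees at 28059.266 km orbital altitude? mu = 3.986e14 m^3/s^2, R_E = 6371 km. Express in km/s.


r = 34430.2660 km = 3.4430266e+07 m
V = sqrt(mu/r) = 3402.5025 m/s
di = 27.93 deg = 0.4874705 rad
dV = 2*V*sin(di/2) = 2*3402.5025*sin(0.2437352)
dV = 1642.2460 m/s = 1.6422 km/s

1.6422 km/s


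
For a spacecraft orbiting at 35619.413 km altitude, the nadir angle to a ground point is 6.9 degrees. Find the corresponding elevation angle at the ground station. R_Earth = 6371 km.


r = R_E + alt = 41990.4130 km
Law of sines in the satellite / Earth-center / ground-point triangle:
  sin(nadir)/R_E = sin(90 + el)/r  =>  cos(el) = (r/R_E)*sin(nadir)
cos(el) = (41990.4130 / 6371.0000) * sin(6.9 deg) = 0.7918059
el = arccos(0.7918059) = 37.6454 deg
(Earth-central angle = 90 - nadir - el = 45.4546 deg)

37.6454 degrees


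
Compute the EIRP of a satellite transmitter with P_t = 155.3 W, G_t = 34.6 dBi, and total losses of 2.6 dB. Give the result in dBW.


Pt = 155.3 W = 21.9117 dBW
EIRP = Pt_dBW + Gt - losses = 21.9117 + 34.6 - 2.6 = 53.9117 dBW

53.9117 dBW


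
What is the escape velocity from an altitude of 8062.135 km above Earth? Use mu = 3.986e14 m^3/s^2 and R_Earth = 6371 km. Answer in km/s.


r = 6371.0 + 8062.135 = 14433.1350 km = 1.4433135e+07 m
v_esc = sqrt(2*mu/r) = sqrt(2*3.986e14 / 1.4433135e+07)
v_esc = 7431.9591 m/s = 7.4320 km/s

7.4320 km/s


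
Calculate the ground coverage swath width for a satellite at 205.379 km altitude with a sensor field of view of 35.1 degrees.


FOV = 35.1 deg = 0.6126106 rad
swath = 2 * alt * tan(FOV/2) = 2 * 205.379 * tan(0.3063053)
swath = 2 * 205.379 * 0.3162585
swath = 129.9057 km

129.9057 km


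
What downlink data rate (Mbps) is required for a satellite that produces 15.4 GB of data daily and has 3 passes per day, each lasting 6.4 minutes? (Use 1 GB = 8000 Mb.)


total contact time = 3 * 6.4 * 60 = 1152.0000 s
data = 15.4 GB = 123200.0000 Mb
rate = 123200.0000 / 1152.0000 = 106.9444 Mbps

106.9444 Mbps


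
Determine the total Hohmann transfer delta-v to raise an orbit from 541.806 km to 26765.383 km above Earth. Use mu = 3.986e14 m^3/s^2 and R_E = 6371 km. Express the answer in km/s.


r1 = 6912.8060 km = 6.912806e+06 m
r2 = 33136.3830 km = 3.3136383e+07 m
dv1 = sqrt(mu/r1)*(sqrt(2*r2/(r1+r2)) - 1) = 2174.6555 m/s
dv2 = sqrt(mu/r2)*(1 - sqrt(2*r1/(r1+r2))) = 1430.4962 m/s
total dv = |dv1| + |dv2| = 2174.6555 + 1430.4962 = 3605.1517 m/s = 3.6052 km/s

3.6052 km/s


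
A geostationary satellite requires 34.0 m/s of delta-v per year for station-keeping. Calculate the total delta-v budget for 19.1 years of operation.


dV = rate * years = 34.0 * 19.1
dV = 649.4000 m/s

649.4000 m/s


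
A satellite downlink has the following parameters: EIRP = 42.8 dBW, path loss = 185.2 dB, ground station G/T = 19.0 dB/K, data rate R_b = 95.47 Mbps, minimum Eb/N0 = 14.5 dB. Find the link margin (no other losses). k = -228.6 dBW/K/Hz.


C/N0 = EIRP - FSPL + G/T - k = 42.8 - 185.2 + 19.0 - (-228.6)
C/N0 = 105.2000 dB-Hz
R_b = 95.47 Mbps = 9.547e+07 bps -> 10*log10(R_b) = 79.7987 dB-Hz
Eb/N0 = C/N0 - 10*log10(R_b) = 105.2000 - 79.7987 = 25.4013 dB
Margin = Eb/N0 - Eb/N0_req = 25.4013 - 14.5 = 10.9013 dB (link closes)

10.9013 dB


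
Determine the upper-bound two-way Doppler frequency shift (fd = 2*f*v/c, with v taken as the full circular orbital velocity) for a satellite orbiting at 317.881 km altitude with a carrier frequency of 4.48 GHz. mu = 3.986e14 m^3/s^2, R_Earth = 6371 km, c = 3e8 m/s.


r = 6.688881e+06 m
v = sqrt(mu/r) = 7719.5487 m/s (worst-case radial velocity)
f = 4.48 GHz = 4.48e+09 Hz
fd = 2*f*v/c = 2*4.48e+09*7719.5487/3.0e+08
fd = 230557.1884 Hz

230557.1884 Hz


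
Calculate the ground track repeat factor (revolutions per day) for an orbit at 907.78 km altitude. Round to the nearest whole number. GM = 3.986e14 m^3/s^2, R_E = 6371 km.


r = 7.27878e+06 m
T = 2*pi*sqrt(r^3/mu) = 6180.1513 s = 103.0025 min
revs/day = 1440 / 103.0025 = 13.9802
Rounded: 14 revolutions per day

14 revolutions per day


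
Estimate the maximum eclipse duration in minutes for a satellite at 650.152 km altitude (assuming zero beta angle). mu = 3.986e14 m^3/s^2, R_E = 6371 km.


r = 7021.1520 km
T = 97.5826 min
Eclipse fraction = arcsin(R_E/r)/pi = arcsin(6371.0000/7021.1520)/pi
= arcsin(0.907401)/pi = 0.3619368
Eclipse duration = 0.3619368 * 97.5826 = 35.3187 min

35.3187 minutes


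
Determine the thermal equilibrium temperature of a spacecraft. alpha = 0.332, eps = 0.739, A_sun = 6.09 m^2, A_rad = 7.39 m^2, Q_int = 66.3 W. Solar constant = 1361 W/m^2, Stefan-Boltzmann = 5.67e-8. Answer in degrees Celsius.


Numerator = alpha*S*A_sun + Q_int = 0.332*1361*6.09 + 66.3 = 2818.0787 W
Denominator = eps*sigma*A_rad = 0.739*5.67e-8*7.39 = 3.0965061e-07 W/K^4
T^4 = 9.1008337e+09 K^4
T = 308.8661 K = 35.7161 C

35.7161 degrees Celsius


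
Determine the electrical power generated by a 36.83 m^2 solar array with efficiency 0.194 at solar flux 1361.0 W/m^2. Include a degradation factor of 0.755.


P = area * eta * S * degradation
P = 36.83 * 0.194 * 1361.0 * 0.755
P = 7341.9010 W

7341.9010 W


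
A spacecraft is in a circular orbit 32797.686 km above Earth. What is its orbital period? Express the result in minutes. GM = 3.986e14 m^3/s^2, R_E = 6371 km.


r = 39168.6860 km = 3.9168686e+07 m
T = 2*pi*sqrt(r^3/mu) = 2*pi*sqrt(6.0092048e+22 / 3.986e14)
T = 77147.1212 s = 1285.7854 min

1285.7854 minutes


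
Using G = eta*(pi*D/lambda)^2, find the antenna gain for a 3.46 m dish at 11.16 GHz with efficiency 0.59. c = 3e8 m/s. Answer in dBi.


lambda = c/f = 3e8 / 1.116e+10 = 0.02688172 m
G = eta*(pi*D/lambda)^2 = 0.59*(pi*3.46/0.02688172)^2
G = 96469.4571 (linear)
G = 10*log10(96469.4571) = 49.8439 dBi

49.8439 dBi


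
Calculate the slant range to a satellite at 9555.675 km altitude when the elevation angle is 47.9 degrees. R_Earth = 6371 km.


h = 9555.675 km, el = 47.9 deg
d = -R_E*sin(el) + sqrt((R_E*sin(el))^2 + 2*R_E*h + h^2)
d = -6371.0000*sin(0.8360127) + sqrt((6371.0000*0.7419758)^2 + 2*6371.0000*9555.675 + 9555.675^2)
d = 10616.1139 km

10616.1139 km


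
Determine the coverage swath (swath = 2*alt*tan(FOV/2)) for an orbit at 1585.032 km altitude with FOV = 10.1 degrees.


FOV = 10.1 deg = 0.1762783 rad
swath = 2 * alt * tan(FOV/2) = 2 * 1585.032 * tan(0.08813913)
swath = 2 * 1585.032 * 0.08836808
swath = 280.1325 km

280.1325 km


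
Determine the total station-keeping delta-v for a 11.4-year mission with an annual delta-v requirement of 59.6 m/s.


dV = rate * years = 59.6 * 11.4
dV = 679.4400 m/s

679.4400 m/s


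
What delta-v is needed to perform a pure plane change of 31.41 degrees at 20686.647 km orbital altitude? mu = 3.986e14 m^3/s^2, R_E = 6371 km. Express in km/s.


r = 27057.6470 km = 2.7057647e+07 m
V = sqrt(mu/r) = 3838.1649 m/s
di = 31.41 deg = 0.5482079 rad
dV = 2*V*sin(di/2) = 2*3838.1649*sin(0.274104)
dV = 2077.8632 m/s = 2.0779 km/s

2.0779 km/s


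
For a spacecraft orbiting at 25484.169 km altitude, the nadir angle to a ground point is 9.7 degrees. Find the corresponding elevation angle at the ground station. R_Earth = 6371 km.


r = R_E + alt = 31855.1690 km
Law of sines in the satellite / Earth-center / ground-point triangle:
  sin(nadir)/R_E = sin(90 + el)/r  =>  cos(el) = (r/R_E)*sin(nadir)
cos(el) = (31855.1690 / 6371.0000) * sin(9.7 deg) = 0.8424514
el = arccos(0.8424514) = 32.6001 deg
(Earth-central angle = 90 - nadir - el = 47.6999 deg)

32.6001 degrees


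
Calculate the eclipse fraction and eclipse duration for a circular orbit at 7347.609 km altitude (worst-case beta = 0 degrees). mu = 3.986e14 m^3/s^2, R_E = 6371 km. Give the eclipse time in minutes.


r = 13718.6090 km
T = 266.5171 min
Eclipse fraction = arcsin(R_E/r)/pi = arcsin(6371.0000/13718.6090)/pi
= arcsin(0.4644057)/pi = 0.153732
Eclipse duration = 0.153732 * 266.5171 = 40.9722 min

40.9722 minutes


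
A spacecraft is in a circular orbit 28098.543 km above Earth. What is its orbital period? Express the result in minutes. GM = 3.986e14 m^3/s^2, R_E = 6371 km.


r = 34469.5430 km = 3.4469543e+07 m
T = 2*pi*sqrt(r^3/mu) = 2*pi*sqrt(4.0954967e+22 / 3.986e14)
T = 63689.0117 s = 1061.4835 min

1061.4835 minutes


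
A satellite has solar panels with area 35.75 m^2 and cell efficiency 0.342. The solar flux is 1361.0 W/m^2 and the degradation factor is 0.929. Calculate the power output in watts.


P = area * eta * S * degradation
P = 35.75 * 0.342 * 1361.0 * 0.929
P = 15458.8076 W

15458.8076 W


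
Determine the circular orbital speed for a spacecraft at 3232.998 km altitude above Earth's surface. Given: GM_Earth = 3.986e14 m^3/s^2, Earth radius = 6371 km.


r = R_E + alt = 6371.0 + 3232.998 = 9603.9980 km = 9.603998e+06 m
v = sqrt(mu/r) = sqrt(3.986e14 / 9.603998e+06) = 6442.3248 m/s = 6.4423 km/s

6.4423 km/s


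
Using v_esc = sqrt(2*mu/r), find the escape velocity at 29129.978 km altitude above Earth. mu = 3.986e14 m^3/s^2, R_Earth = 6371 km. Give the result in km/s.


r = 6371.0 + 29129.978 = 35500.9780 km = 3.5500978e+07 m
v_esc = sqrt(2*mu/r) = sqrt(2*3.986e14 / 3.5500978e+07)
v_esc = 4738.7466 m/s = 4.7387 km/s

4.7387 km/s


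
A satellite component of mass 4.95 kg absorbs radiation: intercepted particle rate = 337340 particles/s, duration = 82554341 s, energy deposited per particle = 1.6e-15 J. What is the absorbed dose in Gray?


Total energy deposited = rate * time * E_per
  = 337340 * 82554341 * 1.6e-15 = 0.04455821 J
Dose = E_total / mass = 0.04455821 / 4.95
Dose = 0.009001659 Gy

0.0090 Gy


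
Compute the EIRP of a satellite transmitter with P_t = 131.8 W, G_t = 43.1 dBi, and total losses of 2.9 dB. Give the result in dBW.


Pt = 131.8 W = 21.1992 dBW
EIRP = Pt_dBW + Gt - losses = 21.1992 + 43.1 - 2.9 = 61.3992 dBW

61.3992 dBW


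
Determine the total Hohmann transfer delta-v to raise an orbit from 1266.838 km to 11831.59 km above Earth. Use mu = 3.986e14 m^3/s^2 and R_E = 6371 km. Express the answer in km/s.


r1 = 7637.8380 km = 7.637838e+06 m
r2 = 18202.5900 km = 1.820259e+07 m
dv1 = sqrt(mu/r1)*(sqrt(2*r2/(r1+r2)) - 1) = 1350.5310 m/s
dv2 = sqrt(mu/r2)*(1 - sqrt(2*r1/(r1+r2))) = 1081.6004 m/s
total dv = |dv1| + |dv2| = 1350.5310 + 1081.6004 = 2432.1314 m/s = 2.4321 km/s

2.4321 km/s


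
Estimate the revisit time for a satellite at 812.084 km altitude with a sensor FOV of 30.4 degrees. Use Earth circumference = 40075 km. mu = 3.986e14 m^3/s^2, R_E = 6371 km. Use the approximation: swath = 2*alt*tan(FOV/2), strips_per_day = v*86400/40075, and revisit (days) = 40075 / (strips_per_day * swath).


swath = 2*812.084*tan(0.26529) = 441.2767 km
v = sqrt(mu/r) = 7449.2607 m/s = 7.4493 km/s
strips/day = v*86400/40075 = 7.4493*86400/40075 = 16.0603
coverage/day = strips * swath = 16.0603 * 441.2767 = 7087.0315 km
revisit = 40075 / 7087.0315 = 5.6547 days

5.6547 days


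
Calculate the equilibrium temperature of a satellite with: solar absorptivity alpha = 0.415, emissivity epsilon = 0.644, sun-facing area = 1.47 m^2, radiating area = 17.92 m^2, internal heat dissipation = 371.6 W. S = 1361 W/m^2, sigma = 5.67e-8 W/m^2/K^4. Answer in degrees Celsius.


Numerator = alpha*S*A_sun + Q_int = 0.415*1361*1.47 + 371.6 = 1201.8780 W
Denominator = eps*sigma*A_rad = 0.644*5.67e-8*17.92 = 6.5434522e-07 W/K^4
T^4 = 1.8367645e+09 K^4
T = 207.0205 K = -66.1295 C

-66.1295 degrees Celsius


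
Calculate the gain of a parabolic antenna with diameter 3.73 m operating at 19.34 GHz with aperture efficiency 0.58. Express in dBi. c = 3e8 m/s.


lambda = c/f = 3e8 / 1.934e+10 = 0.01551189 m
G = eta*(pi*D/lambda)^2 = 0.58*(pi*3.73/0.01551189)^2
G = 330990.7314 (linear)
G = 10*log10(330990.7314) = 55.1982 dBi

55.1982 dBi


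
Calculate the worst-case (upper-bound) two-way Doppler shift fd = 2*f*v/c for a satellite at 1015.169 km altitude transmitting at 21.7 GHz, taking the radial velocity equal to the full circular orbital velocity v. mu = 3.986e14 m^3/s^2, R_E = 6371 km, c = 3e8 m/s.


r = 7.386169e+06 m
v = sqrt(mu/r) = 7346.1371 m/s (worst-case radial velocity)
f = 21.7 GHz = 2.17e+10 Hz
fd = 2*f*v/c = 2*2.17e+10*7346.1371/3.0e+08
fd = 1.0627412e+06 Hz

1.0627e+06 Hz


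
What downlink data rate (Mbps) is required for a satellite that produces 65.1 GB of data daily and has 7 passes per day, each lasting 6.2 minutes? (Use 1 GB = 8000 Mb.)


total contact time = 7 * 6.2 * 60 = 2604.0000 s
data = 65.1 GB = 520800.0000 Mb
rate = 520800.0000 / 2604.0000 = 200.0000 Mbps

200.0000 Mbps


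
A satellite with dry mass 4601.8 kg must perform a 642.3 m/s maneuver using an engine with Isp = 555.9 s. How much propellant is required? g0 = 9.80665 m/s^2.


ve = Isp * g0 = 555.9 * 9.80665 = 5451.516735 m/s
mass ratio = exp(dv/ve) = exp(642.3/5451.516735) = 1.12504206
m_prop = m_dry * (mr - 1) = 4601.8 * (1.12504206 - 1)
m_prop = 575.4186 kg

575.4186 kg


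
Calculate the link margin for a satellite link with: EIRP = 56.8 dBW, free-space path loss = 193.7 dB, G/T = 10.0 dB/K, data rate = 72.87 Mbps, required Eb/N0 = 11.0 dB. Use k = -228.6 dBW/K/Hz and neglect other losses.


C/N0 = EIRP - FSPL + G/T - k = 56.8 - 193.7 + 10.0 - (-228.6)
C/N0 = 101.7000 dB-Hz
R_b = 72.87 Mbps = 7.287e+07 bps -> 10*log10(R_b) = 78.6255 dB-Hz
Eb/N0 = C/N0 - 10*log10(R_b) = 101.7000 - 78.6255 = 23.0745 dB
Margin = Eb/N0 - Eb/N0_req = 23.0745 - 11.0 = 12.0745 dB (link closes)

12.0745 dB


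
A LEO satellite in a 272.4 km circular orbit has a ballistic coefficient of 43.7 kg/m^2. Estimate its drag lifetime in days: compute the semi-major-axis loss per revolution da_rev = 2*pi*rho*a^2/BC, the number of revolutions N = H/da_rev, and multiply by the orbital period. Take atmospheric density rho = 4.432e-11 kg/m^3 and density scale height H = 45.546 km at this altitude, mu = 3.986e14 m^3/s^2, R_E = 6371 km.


a = R_E + alt = 6643.4000 km = 6.6434e+06 m
da_rev = 2*pi*rho*a^2/BC = 2*pi*4.432e-11*(6.6434e+06)^2/43.7 = 281.241229 m per revolution
N = H/da_rev = 45546.0000 m / 281.241229 m = 161.9464 revolutions
P = 2*pi*sqrt(a^3/mu) = 5388.8590 s
lifetime = N*P = 161.9464 * 5388.8590 = 872706.2351 s = 10.1008 days

10.1008 days


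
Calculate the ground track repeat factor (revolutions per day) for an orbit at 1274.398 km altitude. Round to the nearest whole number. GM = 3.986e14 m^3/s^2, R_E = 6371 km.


r = 7.645398e+06 m
T = 2*pi*sqrt(r^3/mu) = 6652.9057 s = 110.8818 min
revs/day = 1440 / 110.8818 = 12.9868
Rounded: 13 revolutions per day

13 revolutions per day


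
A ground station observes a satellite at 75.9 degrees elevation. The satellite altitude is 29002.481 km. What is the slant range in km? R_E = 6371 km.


h = 29002.481 km, el = 75.9 deg
d = -R_E*sin(el) + sqrt((R_E*sin(el))^2 + 2*R_E*h + h^2)
d = -6371.0000*sin(1.3247) + sqrt((6371.0000*0.969872)^2 + 2*6371.0000*29002.481 + 29002.481^2)
d = 29160.3601 km

29160.3601 km


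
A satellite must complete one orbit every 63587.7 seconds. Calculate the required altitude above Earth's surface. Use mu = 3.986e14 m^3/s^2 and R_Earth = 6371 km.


T = 63587.7 s
r = (mu*T^2/(4*pi^2))^(1/3) = (3.986e14 * 63587.7^2 / (4*pi^2))^(1/3)
r = 3.4432979e+07 m = 34432.9789 km
alt = r - R_E = 34432.9789 - 6371 = 28061.9789 km

28061.9789 km


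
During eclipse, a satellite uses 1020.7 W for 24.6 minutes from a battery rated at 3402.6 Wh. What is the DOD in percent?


E_used = P * t / 60 = 1020.7 * 24.6 / 60 = 418.4870 Wh
DOD = E_used / E_total * 100 = 418.4870 / 3402.6 * 100
DOD = 12.2990 %

12.2990 %


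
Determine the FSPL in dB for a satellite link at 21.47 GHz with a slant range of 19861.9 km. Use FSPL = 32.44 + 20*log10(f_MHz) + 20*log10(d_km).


f = 21.47 GHz = 21470.0000 MHz
d = 19861.9 km
FSPL = 32.44 + 20*log10(21470.0000) + 20*log10(19861.9)
FSPL = 32.44 + 86.6366 + 85.9604
FSPL = 205.0371 dB

205.0371 dB


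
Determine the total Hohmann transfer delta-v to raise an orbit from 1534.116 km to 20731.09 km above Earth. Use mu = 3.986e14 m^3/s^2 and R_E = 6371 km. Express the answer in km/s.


r1 = 7905.1160 km = 7.905116e+06 m
r2 = 27102.0900 km = 2.710209e+07 m
dv1 = sqrt(mu/r1)*(sqrt(2*r2/(r1+r2)) - 1) = 1735.0100 m/s
dv2 = sqrt(mu/r2)*(1 - sqrt(2*r1/(r1+r2))) = 1257.7601 m/s
total dv = |dv1| + |dv2| = 1735.0100 + 1257.7601 = 2992.7701 m/s = 2.9928 km/s

2.9928 km/s


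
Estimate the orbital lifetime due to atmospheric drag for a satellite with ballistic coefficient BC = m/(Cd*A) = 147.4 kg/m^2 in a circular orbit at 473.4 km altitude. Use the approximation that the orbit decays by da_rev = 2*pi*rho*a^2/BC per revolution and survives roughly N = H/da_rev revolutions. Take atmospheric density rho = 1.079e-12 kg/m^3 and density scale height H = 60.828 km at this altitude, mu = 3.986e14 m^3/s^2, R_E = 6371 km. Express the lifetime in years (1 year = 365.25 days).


a = R_E + alt = 6844.4000 km = 6.8444e+06 m
da_rev = 2*pi*rho*a^2/BC = 2*pi*1.079e-12*(6.8444e+06)^2/147.4 = 2.154639 m per revolution
N = H/da_rev = 60828.0000 m / 2.154639 m = 28231.1742 revolutions
P = 2*pi*sqrt(a^3/mu) = 5635.2644 s
lifetime = N*P = 28231.1742 * 5635.2644 = 1.5909013e+08 s = 1841.3210 days
years = 1841.3210 / 365.25 = 5.0413 years

5.0413 years


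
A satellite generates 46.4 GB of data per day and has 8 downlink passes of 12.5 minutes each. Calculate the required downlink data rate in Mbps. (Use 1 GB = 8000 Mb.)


total contact time = 8 * 12.5 * 60 = 6000.0000 s
data = 46.4 GB = 371200.0000 Mb
rate = 371200.0000 / 6000.0000 = 61.8667 Mbps

61.8667 Mbps


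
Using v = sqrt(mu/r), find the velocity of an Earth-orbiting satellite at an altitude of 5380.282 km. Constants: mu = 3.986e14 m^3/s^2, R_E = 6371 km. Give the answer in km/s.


r = R_E + alt = 6371.0 + 5380.282 = 11751.2820 km = 1.1751282e+07 m
v = sqrt(mu/r) = sqrt(3.986e14 / 1.1751282e+07) = 5824.0624 m/s = 5.8241 km/s

5.8241 km/s


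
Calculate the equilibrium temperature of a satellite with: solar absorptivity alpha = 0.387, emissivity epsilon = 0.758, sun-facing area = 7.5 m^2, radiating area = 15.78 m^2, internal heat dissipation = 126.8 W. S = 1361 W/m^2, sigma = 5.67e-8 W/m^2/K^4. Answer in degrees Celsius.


Numerator = alpha*S*A_sun + Q_int = 0.387*1361*7.5 + 126.8 = 4077.1025 W
Denominator = eps*sigma*A_rad = 0.758*5.67e-8*15.78 = 6.7820231e-07 W/K^4
T^4 = 6.0116317e+09 K^4
T = 278.4506 K = 5.3006 C

5.3006 degrees Celsius


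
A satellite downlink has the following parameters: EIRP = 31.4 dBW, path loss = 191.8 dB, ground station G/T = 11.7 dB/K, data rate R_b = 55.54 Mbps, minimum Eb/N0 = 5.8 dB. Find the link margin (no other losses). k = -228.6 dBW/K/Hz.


C/N0 = EIRP - FSPL + G/T - k = 31.4 - 191.8 + 11.7 - (-228.6)
C/N0 = 79.9000 dB-Hz
R_b = 55.54 Mbps = 5.554e+07 bps -> 10*log10(R_b) = 77.4461 dB-Hz
Eb/N0 = C/N0 - 10*log10(R_b) = 79.9000 - 77.4461 = 2.4539 dB
Margin = Eb/N0 - Eb/N0_req = 2.4539 - 5.8 = -3.3461 dB (negative margin: link does not close)

-3.3461 dB


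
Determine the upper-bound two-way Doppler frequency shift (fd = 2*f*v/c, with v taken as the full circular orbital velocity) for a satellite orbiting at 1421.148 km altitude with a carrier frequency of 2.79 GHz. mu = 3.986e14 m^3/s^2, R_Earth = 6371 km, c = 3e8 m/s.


r = 7.792148e+06 m
v = sqrt(mu/r) = 7152.2066 m/s (worst-case radial velocity)
f = 2.79 GHz = 2.79e+09 Hz
fd = 2*f*v/c = 2*2.79e+09*7152.2066/3.0e+08
fd = 133031.0427 Hz

133031.0427 Hz


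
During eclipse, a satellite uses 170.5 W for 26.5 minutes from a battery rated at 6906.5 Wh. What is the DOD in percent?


E_used = P * t / 60 = 170.5 * 26.5 / 60 = 75.3042 Wh
DOD = E_used / E_total * 100 = 75.3042 / 6906.5 * 100
DOD = 1.0903 %

1.0903 %


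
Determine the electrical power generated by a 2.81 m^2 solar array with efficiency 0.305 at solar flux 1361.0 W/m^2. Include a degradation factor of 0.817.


P = area * eta * S * degradation
P = 2.81 * 0.305 * 1361.0 * 0.817
P = 952.9856 W

952.9856 W


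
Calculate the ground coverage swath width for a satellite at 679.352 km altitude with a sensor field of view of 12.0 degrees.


FOV = 12.0 deg = 0.2094395 rad
swath = 2 * alt * tan(FOV/2) = 2 * 679.352 * tan(0.1047198)
swath = 2 * 679.352 * 0.1051042
swath = 142.8055 km

142.8055 km


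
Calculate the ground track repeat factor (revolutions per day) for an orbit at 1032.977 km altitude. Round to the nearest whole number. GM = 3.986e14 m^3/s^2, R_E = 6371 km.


r = 7.403977e+06 m
T = 2*pi*sqrt(r^3/mu) = 6340.2855 s = 105.6714 min
revs/day = 1440 / 105.6714 = 13.6271
Rounded: 14 revolutions per day

14 revolutions per day


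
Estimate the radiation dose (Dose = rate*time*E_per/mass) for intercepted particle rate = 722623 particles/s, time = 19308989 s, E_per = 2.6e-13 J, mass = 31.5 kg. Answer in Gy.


Total energy deposited = rate * time * E_per
  = 722623 * 19308989 * 2.6e-13 = 3.6278 J
Dose = E_total / mass = 3.6278 / 31.5
Dose = 0.1151686 Gy

0.1152 Gy


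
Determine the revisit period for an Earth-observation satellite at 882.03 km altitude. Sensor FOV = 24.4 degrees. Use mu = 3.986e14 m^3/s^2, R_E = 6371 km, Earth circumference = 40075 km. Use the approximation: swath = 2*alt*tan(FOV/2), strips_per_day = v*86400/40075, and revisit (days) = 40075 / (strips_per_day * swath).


swath = 2*882.03*tan(0.2129302) = 381.4033 km
v = sqrt(mu/r) = 7413.2545 m/s = 7.4133 km/s
strips/day = v*86400/40075 = 7.4133*86400/40075 = 15.9827
coverage/day = strips * swath = 15.9827 * 381.4033 = 6095.8397 km
revisit = 40075 / 6095.8397 = 6.5742 days

6.5742 days


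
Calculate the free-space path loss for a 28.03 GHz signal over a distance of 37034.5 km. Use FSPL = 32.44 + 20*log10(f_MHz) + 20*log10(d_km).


f = 28.03 GHz = 28030.0000 MHz
d = 37034.5 km
FSPL = 32.44 + 20*log10(28030.0000) + 20*log10(37034.5)
FSPL = 32.44 + 88.9525 + 91.3721
FSPL = 212.7646 dB

212.7646 dB


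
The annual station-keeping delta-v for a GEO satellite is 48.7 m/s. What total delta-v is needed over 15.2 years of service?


dV = rate * years = 48.7 * 15.2
dV = 740.2400 m/s

740.2400 m/s


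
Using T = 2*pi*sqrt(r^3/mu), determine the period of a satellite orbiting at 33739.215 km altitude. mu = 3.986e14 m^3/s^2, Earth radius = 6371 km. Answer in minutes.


r = 40110.2150 km = 4.0110215e+07 m
T = 2*pi*sqrt(r^3/mu) = 2*pi*sqrt(6.4530491e+22 / 3.986e14)
T = 79945.4416 s = 1332.4240 min

1332.4240 minutes


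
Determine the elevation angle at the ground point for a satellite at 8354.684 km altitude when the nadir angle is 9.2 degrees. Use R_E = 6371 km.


r = R_E + alt = 14725.6840 km
Law of sines in the satellite / Earth-center / ground-point triangle:
  sin(nadir)/R_E = sin(90 + el)/r  =>  cos(el) = (r/R_E)*sin(nadir)
cos(el) = (14725.6840 / 6371.0000) * sin(9.2 deg) = 0.3695432
el = arccos(0.3695432) = 68.3126 deg
(Earth-central angle = 90 - nadir - el = 12.4874 deg)

68.3126 degrees


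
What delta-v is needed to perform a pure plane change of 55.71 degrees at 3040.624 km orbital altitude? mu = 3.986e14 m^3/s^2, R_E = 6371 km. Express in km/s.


r = 9411.6240 km = 9.411624e+06 m
V = sqrt(mu/r) = 6507.8324 m/s
di = 55.71 deg = 0.9723229 rad
dV = 2*V*sin(di/2) = 2*6507.8324*sin(0.4861615)
dV = 6081.3815 m/s = 6.0814 km/s

6.0814 km/s


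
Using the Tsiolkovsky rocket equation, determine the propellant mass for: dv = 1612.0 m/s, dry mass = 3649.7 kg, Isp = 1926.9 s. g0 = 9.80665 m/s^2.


ve = Isp * g0 = 1926.9 * 9.80665 = 18896.433885 m/s
mass ratio = exp(dv/ve) = exp(1612.0/18896.433885) = 1.08905146
m_prop = m_dry * (mr - 1) = 3649.7 * (1.08905146 - 1)
m_prop = 325.0111 kg

325.0111 kg


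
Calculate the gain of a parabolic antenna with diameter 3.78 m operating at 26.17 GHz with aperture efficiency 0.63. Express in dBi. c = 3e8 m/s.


lambda = c/f = 3e8 / 2.617e+10 = 0.01146351 m
G = eta*(pi*D/lambda)^2 = 0.63*(pi*3.78/0.01146351)^2
G = 676065.5874 (linear)
G = 10*log10(676065.5874) = 58.2999 dBi

58.2999 dBi


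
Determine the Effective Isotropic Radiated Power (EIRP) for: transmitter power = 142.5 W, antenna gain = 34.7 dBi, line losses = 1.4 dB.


Pt = 142.5 W = 21.5381 dBW
EIRP = Pt_dBW + Gt - losses = 21.5381 + 34.7 - 1.4 = 54.8381 dBW

54.8381 dBW


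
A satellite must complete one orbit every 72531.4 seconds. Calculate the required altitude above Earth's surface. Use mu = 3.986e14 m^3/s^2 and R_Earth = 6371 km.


T = 72531.4 s
r = (mu*T^2/(4*pi^2))^(1/3) = (3.986e14 * 72531.4^2 / (4*pi^2))^(1/3)
r = 3.7590366e+07 m = 37590.3664 km
alt = r - R_E = 37590.3664 - 6371 = 31219.3664 km

31219.3664 km


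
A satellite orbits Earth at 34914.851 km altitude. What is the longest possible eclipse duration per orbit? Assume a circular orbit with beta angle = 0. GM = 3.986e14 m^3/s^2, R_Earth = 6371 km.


r = 41285.8510 km
T = 1391.4315 min
Eclipse fraction = arcsin(R_E/r)/pi = arcsin(6371.0000/41285.8510)/pi
= arcsin(0.1543144)/pi = 0.04931686
Eclipse duration = 0.04931686 * 1391.4315 = 68.6210 min

68.6210 minutes


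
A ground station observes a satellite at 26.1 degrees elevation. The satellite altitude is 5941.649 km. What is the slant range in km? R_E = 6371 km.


h = 5941.649 km, el = 26.1 deg
d = -R_E*sin(el) + sqrt((R_E*sin(el))^2 + 2*R_E*h + h^2)
d = -6371.0000*sin(0.4555309) + sqrt((6371.0000*0.4399392)^2 + 2*6371.0000*5941.649 + 5941.649^2)
d = 8099.7925 km

8099.7925 km


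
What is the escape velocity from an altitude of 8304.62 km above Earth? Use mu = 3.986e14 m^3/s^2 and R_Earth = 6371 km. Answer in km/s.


r = 6371.0 + 8304.62 = 14675.6200 km = 1.467562e+07 m
v_esc = sqrt(2*mu/r) = sqrt(2*3.986e14 / 1.467562e+07)
v_esc = 7370.3042 m/s = 7.3703 km/s

7.3703 km/s


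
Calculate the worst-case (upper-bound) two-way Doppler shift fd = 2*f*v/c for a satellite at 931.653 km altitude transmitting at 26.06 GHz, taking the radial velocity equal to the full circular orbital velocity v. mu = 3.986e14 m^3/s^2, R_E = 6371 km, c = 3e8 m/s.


r = 7.302653e+06 m
v = sqrt(mu/r) = 7388.0243 m/s (worst-case radial velocity)
f = 26.06 GHz = 2.606e+10 Hz
fd = 2*f*v/c = 2*2.606e+10*7388.0243/3.0e+08
fd = 1.2835461e+06 Hz

1.2835e+06 Hz


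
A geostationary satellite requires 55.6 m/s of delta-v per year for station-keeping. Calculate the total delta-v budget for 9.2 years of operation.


dV = rate * years = 55.6 * 9.2
dV = 511.5200 m/s

511.5200 m/s


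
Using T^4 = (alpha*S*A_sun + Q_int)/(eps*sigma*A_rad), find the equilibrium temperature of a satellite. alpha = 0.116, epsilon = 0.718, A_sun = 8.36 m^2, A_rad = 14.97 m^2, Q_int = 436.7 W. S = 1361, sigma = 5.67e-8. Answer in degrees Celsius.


Numerator = alpha*S*A_sun + Q_int = 0.116*1361*8.36 + 436.7 = 1756.5434 W
Denominator = eps*sigma*A_rad = 0.718*5.67e-8*14.97 = 6.0943768e-07 W/K^4
T^4 = 2.8822362e+09 K^4
T = 231.7034 K = -41.4466 C

-41.4466 degrees Celsius


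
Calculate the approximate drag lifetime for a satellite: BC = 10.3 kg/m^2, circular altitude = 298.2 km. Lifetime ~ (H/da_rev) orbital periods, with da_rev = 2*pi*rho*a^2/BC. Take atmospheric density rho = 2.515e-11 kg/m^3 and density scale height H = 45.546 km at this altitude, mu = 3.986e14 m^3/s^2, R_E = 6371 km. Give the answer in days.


a = R_E + alt = 6669.2000 km = 6.6692e+06 m
da_rev = 2*pi*rho*a^2/BC = 2*pi*2.515e-11*(6.6692e+06)^2/10.3 = 682.382870 m per revolution
N = H/da_rev = 45546.0000 m / 682.382870 m = 66.7455 revolutions
P = 2*pi*sqrt(a^3/mu) = 5420.2814 s
lifetime = N*P = 66.7455 * 5420.2814 = 361779.5042 s = 4.1873 days

4.1873 days


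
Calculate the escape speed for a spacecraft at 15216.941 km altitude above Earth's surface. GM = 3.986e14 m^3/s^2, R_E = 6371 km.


r = 6371.0 + 15216.941 = 21587.9410 km = 2.1587941e+07 m
v_esc = sqrt(2*mu/r) = sqrt(2*3.986e14 / 2.1587941e+07)
v_esc = 6076.8432 m/s = 6.0768 km/s

6.0768 km/s


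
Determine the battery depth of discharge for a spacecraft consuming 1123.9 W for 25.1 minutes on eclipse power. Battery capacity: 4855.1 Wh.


E_used = P * t / 60 = 1123.9 * 25.1 / 60 = 470.1648 Wh
DOD = E_used / E_total * 100 = 470.1648 / 4855.1 * 100
DOD = 9.6839 %

9.6839 %


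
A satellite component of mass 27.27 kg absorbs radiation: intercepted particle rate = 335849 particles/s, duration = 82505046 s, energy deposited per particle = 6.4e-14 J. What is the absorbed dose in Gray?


Total energy deposited = rate * time * E_per
  = 335849 * 82505046 * 6.4e-14 = 1.7734 J
Dose = E_total / mass = 1.7734 / 27.27
Dose = 0.06503085 Gy

0.0650 Gy


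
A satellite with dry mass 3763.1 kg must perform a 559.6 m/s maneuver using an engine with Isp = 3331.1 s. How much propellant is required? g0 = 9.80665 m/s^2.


ve = Isp * g0 = 3331.1 * 9.80665 = 32666.931815 m/s
mass ratio = exp(dv/ve) = exp(559.6/32666.931815) = 1.01727804
m_prop = m_dry * (mr - 1) = 3763.1 * (1.01727804 - 1)
m_prop = 65.0190 kg

65.0190 kg


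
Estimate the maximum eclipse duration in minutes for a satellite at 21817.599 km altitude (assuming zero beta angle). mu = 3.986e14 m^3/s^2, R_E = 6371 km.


r = 28188.5990 km
T = 785.0010 min
Eclipse fraction = arcsin(R_E/r)/pi = arcsin(6371.0000/28188.5990)/pi
= arcsin(0.2260134)/pi = 0.0725693
Eclipse duration = 0.0725693 * 785.0010 = 56.9670 min

56.9670 minutes


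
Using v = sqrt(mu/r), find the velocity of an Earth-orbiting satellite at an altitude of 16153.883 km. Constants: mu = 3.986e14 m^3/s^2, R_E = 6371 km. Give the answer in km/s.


r = R_E + alt = 6371.0 + 16153.883 = 22524.8830 km = 2.2524883e+07 m
v = sqrt(mu/r) = sqrt(3.986e14 / 2.2524883e+07) = 4206.6596 m/s = 4.2067 km/s

4.2067 km/s


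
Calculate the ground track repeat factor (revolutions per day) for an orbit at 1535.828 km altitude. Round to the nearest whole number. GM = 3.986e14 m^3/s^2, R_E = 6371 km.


r = 7.906828e+06 m
T = 2*pi*sqrt(r^3/mu) = 6997.0449 s = 116.6174 min
revs/day = 1440 / 116.6174 = 12.3481
Rounded: 12 revolutions per day

12 revolutions per day


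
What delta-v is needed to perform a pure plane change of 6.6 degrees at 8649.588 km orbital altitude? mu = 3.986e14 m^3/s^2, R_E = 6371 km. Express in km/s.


r = 15020.5880 km = 1.5020588e+07 m
V = sqrt(mu/r) = 5151.3989 m/s
di = 6.6 deg = 0.1151917 rad
dV = 2*V*sin(di/2) = 2*5151.3989*sin(0.05759587)
dV = 593.0705 m/s = 0.5930705 km/s

0.5931 km/s


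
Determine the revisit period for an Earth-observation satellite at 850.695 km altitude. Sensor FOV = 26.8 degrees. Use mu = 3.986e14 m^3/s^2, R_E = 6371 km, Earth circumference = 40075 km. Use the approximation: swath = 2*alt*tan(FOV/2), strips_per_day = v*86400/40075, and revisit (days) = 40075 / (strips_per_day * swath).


swath = 2*850.695*tan(0.2338741) = 405.3283 km
v = sqrt(mu/r) = 7429.3202 m/s = 7.4293 km/s
strips/day = v*86400/40075 = 7.4293*86400/40075 = 16.0173
coverage/day = strips * swath = 16.0173 * 405.3283 = 6492.2642 km
revisit = 40075 / 6492.2642 = 6.1727 days

6.1727 days


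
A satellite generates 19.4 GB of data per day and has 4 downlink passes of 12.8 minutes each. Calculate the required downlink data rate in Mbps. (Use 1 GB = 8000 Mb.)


total contact time = 4 * 12.8 * 60 = 3072.0000 s
data = 19.4 GB = 155200.0000 Mb
rate = 155200.0000 / 3072.0000 = 50.5208 Mbps

50.5208 Mbps


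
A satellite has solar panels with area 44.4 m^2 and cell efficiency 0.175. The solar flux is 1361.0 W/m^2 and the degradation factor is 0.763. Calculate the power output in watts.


P = area * eta * S * degradation
P = 44.4 * 0.175 * 1361.0 * 0.763
P = 8068.7021 W

8068.7021 W


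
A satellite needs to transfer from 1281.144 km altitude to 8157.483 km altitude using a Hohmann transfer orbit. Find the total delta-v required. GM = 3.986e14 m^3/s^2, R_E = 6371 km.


r1 = 7652.1440 km = 7.652144e+06 m
r2 = 14528.4830 km = 1.4528483e+07 m
dv1 = sqrt(mu/r1)*(sqrt(2*r2/(r1+r2)) - 1) = 1043.3320 m/s
dv2 = sqrt(mu/r2)*(1 - sqrt(2*r1/(r1+r2))) = 887.0251 m/s
total dv = |dv1| + |dv2| = 1043.3320 + 887.0251 = 1930.3571 m/s = 1.9304 km/s

1.9304 km/s
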